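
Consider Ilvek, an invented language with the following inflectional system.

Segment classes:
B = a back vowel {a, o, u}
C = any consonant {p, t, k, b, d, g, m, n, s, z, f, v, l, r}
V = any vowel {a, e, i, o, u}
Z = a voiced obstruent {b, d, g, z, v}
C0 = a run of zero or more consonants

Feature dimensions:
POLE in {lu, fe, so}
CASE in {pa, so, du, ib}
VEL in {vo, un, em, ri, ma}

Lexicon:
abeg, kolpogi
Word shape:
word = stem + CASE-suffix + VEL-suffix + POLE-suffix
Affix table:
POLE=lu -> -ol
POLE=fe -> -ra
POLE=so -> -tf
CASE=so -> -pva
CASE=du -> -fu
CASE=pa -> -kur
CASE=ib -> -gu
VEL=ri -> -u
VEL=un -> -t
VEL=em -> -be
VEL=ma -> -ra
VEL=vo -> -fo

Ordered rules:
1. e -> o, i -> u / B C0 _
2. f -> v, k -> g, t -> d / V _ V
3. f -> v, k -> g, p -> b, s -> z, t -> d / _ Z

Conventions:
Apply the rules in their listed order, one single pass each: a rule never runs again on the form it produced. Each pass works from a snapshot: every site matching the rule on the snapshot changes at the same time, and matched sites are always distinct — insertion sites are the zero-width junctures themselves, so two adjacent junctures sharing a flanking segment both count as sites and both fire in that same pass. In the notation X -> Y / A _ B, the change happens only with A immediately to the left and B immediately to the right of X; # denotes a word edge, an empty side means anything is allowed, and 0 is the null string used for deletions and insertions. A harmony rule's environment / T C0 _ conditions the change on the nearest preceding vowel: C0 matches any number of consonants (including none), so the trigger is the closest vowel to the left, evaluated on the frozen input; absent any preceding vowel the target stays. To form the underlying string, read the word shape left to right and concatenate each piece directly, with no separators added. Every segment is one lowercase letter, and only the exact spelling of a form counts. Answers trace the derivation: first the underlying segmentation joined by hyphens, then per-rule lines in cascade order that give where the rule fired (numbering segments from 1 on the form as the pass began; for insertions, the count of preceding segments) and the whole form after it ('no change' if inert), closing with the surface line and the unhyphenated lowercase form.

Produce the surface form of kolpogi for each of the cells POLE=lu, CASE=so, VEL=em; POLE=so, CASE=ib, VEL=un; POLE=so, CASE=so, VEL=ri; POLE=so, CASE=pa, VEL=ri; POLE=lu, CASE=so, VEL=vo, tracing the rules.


cell POLE=lu, CASE=so, VEL=em:
underlying: kolpogi-pva-be-ol
1. e -> o, i -> u / B C0 _: fires at position(s) 7, 12: kolpogupvabool
2. f -> v, k -> g, t -> d / V _ V: no change
3. f -> v, k -> g, p -> b, s -> z, t -> d / _ Z: fires at position(s) 8: kolpogubvabool
surface: kolpogubvabool

cell POLE=so, CASE=ib, VEL=un:
underlying: kolpogi-gu-t-tf
1. e -> o, i -> u / B C0 _: fires at position(s) 7: kolpoguguttf
2. f -> v, k -> g, t -> d / V _ V: no change
3. f -> v, k -> g, p -> b, s -> z, t -> d / _ Z: no change
surface: kolpoguguttf

cell POLE=so, CASE=so, VEL=ri:
underlying: kolpogi-pva-u-tf
1. e -> o, i -> u / B C0 _: fires at position(s) 7: kolpogupvautf
2. f -> v, k -> g, t -> d / V _ V: no change
3. f -> v, k -> g, p -> b, s -> z, t -> d / _ Z: fires at position(s) 8: kolpogubvautf
surface: kolpogubvautf

cell POLE=so, CASE=pa, VEL=ri:
underlying: kolpogi-kur-u-tf
1. e -> o, i -> u / B C0 _: fires at position(s) 7: kolpogukurutf
2. f -> v, k -> g, t -> d / V _ V: fires at position(s) 8: kolpogugurutf
3. f -> v, k -> g, p -> b, s -> z, t -> d / _ Z: no change
surface: kolpogugurutf

cell POLE=lu, CASE=so, VEL=vo:
underlying: kolpogi-pva-fo-ol
1. e -> o, i -> u / B C0 _: fires at position(s) 7: kolpogupvafool
2. f -> v, k -> g, t -> d / V _ V: fires at position(s) 11: kolpogupvavool
3. f -> v, k -> g, p -> b, s -> z, t -> d / _ Z: fires at position(s) 8: kolpogubvavool
surface: kolpogubvavool


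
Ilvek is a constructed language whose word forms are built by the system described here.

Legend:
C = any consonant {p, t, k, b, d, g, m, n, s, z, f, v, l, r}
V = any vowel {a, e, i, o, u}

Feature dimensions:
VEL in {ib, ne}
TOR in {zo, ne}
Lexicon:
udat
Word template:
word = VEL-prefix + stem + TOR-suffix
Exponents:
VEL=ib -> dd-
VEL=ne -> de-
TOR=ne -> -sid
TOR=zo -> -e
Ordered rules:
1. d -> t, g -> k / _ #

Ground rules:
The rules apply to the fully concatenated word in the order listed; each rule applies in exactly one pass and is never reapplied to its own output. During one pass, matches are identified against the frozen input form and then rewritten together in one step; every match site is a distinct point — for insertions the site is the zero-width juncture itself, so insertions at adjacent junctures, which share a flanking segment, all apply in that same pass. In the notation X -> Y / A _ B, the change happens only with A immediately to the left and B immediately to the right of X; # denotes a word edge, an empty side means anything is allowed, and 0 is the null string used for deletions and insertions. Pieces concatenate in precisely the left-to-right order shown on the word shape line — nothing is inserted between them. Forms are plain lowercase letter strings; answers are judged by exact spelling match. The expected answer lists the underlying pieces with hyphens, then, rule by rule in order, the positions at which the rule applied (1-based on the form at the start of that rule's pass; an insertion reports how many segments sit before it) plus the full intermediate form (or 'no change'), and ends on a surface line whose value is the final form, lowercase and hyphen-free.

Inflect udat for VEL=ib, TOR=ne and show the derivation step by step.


underlying: dd-udat-sid
1. d -> t, g -> k / _ #: fires at position(s) 9: ddudatsit
surface: ddudatsit


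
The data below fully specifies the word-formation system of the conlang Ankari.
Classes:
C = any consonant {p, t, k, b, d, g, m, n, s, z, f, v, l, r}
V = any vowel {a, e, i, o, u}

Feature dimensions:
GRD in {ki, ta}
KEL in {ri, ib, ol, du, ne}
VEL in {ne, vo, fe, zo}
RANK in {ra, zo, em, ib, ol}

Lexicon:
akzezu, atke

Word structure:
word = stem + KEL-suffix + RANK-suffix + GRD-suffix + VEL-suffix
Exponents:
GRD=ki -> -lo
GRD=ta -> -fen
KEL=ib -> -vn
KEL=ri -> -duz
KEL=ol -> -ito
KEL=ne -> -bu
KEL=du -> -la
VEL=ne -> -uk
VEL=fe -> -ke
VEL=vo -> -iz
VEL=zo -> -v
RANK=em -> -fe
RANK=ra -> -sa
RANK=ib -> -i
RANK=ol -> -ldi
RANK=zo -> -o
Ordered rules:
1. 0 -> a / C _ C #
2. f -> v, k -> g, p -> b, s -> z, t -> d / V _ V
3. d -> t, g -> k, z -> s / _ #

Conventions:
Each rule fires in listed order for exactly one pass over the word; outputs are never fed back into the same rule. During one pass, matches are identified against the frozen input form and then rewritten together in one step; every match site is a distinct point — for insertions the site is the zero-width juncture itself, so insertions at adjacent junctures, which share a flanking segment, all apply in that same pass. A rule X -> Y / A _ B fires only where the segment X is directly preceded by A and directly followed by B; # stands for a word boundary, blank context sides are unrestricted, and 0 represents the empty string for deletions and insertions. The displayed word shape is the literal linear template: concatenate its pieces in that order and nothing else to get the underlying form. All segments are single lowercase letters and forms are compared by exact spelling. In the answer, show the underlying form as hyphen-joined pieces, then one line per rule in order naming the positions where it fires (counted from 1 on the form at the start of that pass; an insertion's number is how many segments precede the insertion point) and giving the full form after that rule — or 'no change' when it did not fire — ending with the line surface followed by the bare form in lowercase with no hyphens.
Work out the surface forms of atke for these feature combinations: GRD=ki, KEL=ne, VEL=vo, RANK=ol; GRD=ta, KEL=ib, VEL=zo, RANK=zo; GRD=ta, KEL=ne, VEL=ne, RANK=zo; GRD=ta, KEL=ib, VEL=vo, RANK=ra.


cell GRD=ki, KEL=ne, VEL=vo, RANK=ol:
underlying: atke-bu-ldi-lo-iz
1. 0 -> a / C _ C #: no change
2. f -> v, k -> g, p -> b, s -> z, t -> d / V _ V: no change
3. d -> t, g -> k, z -> s / _ #: fires at position(s) 13: atkebuldilois
surface: atkebuldilois

cell GRD=ta, KEL=ib, VEL=zo, RANK=zo:
underlying: atke-vn-o-fen-v
1. 0 -> a / C _ C #: inserts after position(s) 10: atkevnofenav
2. f -> v, k -> g, p -> b, s -> z, t -> d / V _ V: fires at position(s) 8: atkevnovenav
3. d -> t, g -> k, z -> s / _ #: no change
surface: atkevnovenav

cell GRD=ta, KEL=ne, VEL=ne, RANK=zo:
underlying: atke-bu-o-fen-uk
1. 0 -> a / C _ C #: no change
2. f -> v, k -> g, p -> b, s -> z, t -> d / V _ V: fires at position(s) 8: atkebuovenuk
3. d -> t, g -> k, z -> s / _ #: no change
surface: atkebuovenuk

cell GRD=ta, KEL=ib, VEL=vo, RANK=ra:
underlying: atke-vn-sa-fen-iz
1. 0 -> a / C _ C #: no change
2. f -> v, k -> g, p -> b, s -> z, t -> d / V _ V: fires at position(s) 9: atkevnsaveniz
3. d -> t, g -> k, z -> s / _ #: fires at position(s) 13: atkevnsavenis
surface: atkevnsavenis


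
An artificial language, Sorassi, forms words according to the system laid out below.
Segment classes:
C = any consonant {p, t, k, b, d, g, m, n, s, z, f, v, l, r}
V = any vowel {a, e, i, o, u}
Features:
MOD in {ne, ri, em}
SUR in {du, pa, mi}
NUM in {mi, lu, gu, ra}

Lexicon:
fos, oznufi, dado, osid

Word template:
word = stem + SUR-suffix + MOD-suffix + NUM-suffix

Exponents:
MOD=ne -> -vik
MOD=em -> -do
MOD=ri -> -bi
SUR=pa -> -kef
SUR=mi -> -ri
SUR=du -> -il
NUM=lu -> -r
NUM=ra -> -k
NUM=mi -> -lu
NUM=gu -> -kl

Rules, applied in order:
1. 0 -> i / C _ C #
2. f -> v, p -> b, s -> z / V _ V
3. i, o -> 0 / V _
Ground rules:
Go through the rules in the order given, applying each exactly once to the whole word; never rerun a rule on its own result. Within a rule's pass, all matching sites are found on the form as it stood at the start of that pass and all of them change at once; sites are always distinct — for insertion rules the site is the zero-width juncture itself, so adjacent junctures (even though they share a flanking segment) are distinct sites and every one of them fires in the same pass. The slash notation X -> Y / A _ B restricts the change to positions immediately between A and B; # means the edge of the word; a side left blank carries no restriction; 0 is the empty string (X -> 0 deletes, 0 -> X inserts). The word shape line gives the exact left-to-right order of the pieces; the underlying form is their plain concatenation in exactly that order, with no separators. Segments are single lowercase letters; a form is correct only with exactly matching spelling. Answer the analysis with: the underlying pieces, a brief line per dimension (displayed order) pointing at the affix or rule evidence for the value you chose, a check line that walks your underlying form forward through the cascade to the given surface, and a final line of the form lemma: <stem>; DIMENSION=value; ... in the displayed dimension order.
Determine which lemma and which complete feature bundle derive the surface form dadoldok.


underlying: dado-il-do-k
MOD=em - signalled by the affix -do
SUR=du - signalled by the affix -il
NUM=ra - signalled by the affix -k
check: dadoildok -> dadoildok -> dadoildok -> dadoldok
lemma: dado; MOD=em; SUR=du; NUM=ra


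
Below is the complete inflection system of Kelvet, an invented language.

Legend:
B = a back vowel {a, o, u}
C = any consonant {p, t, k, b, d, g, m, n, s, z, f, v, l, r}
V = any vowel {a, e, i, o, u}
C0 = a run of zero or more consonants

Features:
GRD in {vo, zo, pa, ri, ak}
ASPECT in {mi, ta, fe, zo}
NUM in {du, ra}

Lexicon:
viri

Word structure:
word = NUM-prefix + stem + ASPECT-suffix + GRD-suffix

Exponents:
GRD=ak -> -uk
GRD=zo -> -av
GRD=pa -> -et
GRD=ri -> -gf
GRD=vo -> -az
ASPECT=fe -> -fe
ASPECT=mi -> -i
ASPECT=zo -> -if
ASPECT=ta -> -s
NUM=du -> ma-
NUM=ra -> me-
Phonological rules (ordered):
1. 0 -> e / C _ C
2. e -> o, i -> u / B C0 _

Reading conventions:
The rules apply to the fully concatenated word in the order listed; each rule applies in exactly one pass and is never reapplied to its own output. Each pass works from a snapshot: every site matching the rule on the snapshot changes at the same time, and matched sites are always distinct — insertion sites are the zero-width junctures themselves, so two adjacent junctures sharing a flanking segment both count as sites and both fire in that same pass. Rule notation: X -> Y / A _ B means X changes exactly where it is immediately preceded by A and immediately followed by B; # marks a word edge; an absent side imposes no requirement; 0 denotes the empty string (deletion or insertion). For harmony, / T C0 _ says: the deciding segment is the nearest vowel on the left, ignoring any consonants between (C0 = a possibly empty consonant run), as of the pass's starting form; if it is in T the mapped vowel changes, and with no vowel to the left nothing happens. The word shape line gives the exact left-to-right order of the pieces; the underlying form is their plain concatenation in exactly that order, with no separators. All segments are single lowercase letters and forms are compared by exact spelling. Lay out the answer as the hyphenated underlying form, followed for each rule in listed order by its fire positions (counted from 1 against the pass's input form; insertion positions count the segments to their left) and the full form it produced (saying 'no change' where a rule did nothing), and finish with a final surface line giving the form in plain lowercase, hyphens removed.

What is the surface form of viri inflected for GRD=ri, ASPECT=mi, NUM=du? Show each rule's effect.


underlying: ma-viri-i-gf
1. 0 -> e / C _ C: inserts after position(s) 8: maviriigef
2. e -> o, i -> u / B C0 _: fires at position(s) 4: mavuriigef
surface: mavuriigef


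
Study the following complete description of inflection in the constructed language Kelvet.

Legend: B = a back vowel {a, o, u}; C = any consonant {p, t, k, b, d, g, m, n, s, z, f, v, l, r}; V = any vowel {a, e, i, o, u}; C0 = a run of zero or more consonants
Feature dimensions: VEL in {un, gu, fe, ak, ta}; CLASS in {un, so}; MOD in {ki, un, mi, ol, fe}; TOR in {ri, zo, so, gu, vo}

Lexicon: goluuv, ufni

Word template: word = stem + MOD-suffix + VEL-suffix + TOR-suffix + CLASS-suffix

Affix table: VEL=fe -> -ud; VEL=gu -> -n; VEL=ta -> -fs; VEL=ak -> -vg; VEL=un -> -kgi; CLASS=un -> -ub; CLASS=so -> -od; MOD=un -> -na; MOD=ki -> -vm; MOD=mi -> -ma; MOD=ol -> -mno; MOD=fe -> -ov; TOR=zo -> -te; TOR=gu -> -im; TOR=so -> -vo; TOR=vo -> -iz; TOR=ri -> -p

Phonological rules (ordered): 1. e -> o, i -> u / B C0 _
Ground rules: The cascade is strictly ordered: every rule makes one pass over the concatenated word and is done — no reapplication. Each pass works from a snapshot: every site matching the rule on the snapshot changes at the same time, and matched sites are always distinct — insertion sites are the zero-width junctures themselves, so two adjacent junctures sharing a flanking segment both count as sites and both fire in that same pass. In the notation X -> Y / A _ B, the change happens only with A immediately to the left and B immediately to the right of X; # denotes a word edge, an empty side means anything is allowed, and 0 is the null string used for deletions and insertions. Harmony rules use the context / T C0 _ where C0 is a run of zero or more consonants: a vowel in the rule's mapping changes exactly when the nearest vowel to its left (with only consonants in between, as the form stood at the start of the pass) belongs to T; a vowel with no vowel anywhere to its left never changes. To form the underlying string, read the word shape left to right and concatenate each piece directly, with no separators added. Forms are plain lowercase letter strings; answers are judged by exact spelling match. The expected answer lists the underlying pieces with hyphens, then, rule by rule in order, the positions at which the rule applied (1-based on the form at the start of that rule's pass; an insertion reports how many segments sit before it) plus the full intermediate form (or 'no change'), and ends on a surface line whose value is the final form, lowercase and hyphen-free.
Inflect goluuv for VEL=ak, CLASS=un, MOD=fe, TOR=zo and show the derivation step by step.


underlying: goluuv-ov-vg-te-ub
1. e -> o, i -> u / B C0 _: fires at position(s) 12: goluuvovvgtoub
surface: goluuvovvgtoub


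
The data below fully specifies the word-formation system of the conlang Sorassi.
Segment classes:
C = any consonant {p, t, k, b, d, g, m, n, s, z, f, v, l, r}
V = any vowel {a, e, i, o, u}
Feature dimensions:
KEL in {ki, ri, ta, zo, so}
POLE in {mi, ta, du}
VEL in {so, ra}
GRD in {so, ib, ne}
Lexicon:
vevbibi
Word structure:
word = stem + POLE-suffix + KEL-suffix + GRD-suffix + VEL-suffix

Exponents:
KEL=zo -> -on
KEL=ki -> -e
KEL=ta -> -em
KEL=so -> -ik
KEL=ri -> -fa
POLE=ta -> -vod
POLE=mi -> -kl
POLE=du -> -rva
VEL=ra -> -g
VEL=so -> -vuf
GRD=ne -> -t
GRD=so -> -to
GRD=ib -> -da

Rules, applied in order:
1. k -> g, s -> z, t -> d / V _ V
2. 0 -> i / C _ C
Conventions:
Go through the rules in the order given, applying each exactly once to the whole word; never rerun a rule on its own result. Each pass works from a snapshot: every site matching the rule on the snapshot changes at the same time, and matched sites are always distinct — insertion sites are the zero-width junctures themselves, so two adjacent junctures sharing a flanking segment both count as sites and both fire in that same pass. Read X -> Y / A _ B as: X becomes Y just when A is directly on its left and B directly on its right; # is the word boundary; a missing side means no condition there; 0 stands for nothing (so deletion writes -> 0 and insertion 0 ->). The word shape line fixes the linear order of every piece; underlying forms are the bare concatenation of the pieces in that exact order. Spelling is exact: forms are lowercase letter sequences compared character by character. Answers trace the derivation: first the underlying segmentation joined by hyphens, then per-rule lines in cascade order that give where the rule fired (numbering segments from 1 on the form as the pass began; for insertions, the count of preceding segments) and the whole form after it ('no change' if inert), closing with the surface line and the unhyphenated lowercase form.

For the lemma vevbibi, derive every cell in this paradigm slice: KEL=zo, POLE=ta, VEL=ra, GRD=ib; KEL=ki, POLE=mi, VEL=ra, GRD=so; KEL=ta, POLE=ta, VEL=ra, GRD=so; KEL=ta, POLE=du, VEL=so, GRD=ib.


cell KEL=zo, POLE=ta, VEL=ra, GRD=ib:
underlying: vevbibi-vod-on-da-g
1. k -> g, s -> z, t -> d / V _ V: no change
2. 0 -> i / C _ C: inserts after position(s) 3, 12: vevibibivodonidag
surface: vevibibivodonidag

cell KEL=ki, POLE=mi, VEL=ra, GRD=so:
underlying: vevbibi-kl-e-to-g
1. k -> g, s -> z, t -> d / V _ V: fires at position(s) 11: vevbibikledog
2. 0 -> i / C _ C: inserts after position(s) 3, 8: vevibibikiledog
surface: vevibibikiledog

cell KEL=ta, POLE=ta, VEL=ra, GRD=so:
underlying: vevbibi-vod-em-to-g
1. k -> g, s -> z, t -> d / V _ V: no change
2. 0 -> i / C _ C: inserts after position(s) 3, 12: vevibibivodemitog
surface: vevibibivodemitog

cell KEL=ta, POLE=du, VEL=so, GRD=ib:
underlying: vevbibi-rva-em-da-vuf
1. k -> g, s -> z, t -> d / V _ V: no change
2. 0 -> i / C _ C: inserts after position(s) 3, 8, 12: vevibibirivaemidavuf
surface: vevibibirivaemidavuf


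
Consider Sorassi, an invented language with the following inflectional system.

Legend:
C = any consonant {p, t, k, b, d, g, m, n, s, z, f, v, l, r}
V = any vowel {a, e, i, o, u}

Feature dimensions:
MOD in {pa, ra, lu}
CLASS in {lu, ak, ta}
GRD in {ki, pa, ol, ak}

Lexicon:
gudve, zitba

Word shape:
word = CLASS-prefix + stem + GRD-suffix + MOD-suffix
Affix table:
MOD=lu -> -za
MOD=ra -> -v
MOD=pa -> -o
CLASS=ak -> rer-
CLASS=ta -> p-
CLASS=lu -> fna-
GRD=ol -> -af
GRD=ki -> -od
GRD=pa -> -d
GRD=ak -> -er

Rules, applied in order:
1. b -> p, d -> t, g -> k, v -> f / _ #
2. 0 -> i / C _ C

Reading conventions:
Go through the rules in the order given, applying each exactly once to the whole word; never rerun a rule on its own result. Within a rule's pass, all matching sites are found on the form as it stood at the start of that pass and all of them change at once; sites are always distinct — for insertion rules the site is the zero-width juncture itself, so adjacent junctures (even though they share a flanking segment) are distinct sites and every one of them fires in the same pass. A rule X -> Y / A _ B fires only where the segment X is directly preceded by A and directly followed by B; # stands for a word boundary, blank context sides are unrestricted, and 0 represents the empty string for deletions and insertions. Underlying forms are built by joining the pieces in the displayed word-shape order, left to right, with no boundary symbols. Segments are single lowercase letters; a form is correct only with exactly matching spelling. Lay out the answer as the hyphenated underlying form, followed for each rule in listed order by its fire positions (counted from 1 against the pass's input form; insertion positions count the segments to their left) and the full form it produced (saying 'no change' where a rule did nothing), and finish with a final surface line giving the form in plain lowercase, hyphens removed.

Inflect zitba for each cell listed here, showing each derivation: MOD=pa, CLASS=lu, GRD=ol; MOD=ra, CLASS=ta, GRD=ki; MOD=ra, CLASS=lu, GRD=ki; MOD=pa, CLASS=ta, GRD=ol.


cell MOD=pa, CLASS=lu, GRD=ol:
underlying: fna-zitba-af-o
1. b -> p, d -> t, g -> k, v -> f / _ #: no change
2. 0 -> i / C _ C: inserts after position(s) 1, 6: finazitibaafo
surface: finazitibaafo

cell MOD=ra, CLASS=ta, GRD=ki:
underlying: p-zitba-od-v
1. b -> p, d -> t, g -> k, v -> f / _ #: fires at position(s) 9: pzitbaodf
2. 0 -> i / C _ C: inserts after position(s) 1, 4, 8: pizitibaodif
surface: pizitibaodif

cell MOD=ra, CLASS=lu, GRD=ki:
underlying: fna-zitba-od-v
1. b -> p, d -> t, g -> k, v -> f / _ #: fires at position(s) 11: fnazitbaodf
2. 0 -> i / C _ C: inserts after position(s) 1, 6, 10: finazitibaodif
surface: finazitibaodif

cell MOD=pa, CLASS=ta, GRD=ol:
underlying: p-zitba-af-o
1. b -> p, d -> t, g -> k, v -> f / _ #: no change
2. 0 -> i / C _ C: inserts after position(s) 1, 4: pizitibaafo
surface: pizitibaafo


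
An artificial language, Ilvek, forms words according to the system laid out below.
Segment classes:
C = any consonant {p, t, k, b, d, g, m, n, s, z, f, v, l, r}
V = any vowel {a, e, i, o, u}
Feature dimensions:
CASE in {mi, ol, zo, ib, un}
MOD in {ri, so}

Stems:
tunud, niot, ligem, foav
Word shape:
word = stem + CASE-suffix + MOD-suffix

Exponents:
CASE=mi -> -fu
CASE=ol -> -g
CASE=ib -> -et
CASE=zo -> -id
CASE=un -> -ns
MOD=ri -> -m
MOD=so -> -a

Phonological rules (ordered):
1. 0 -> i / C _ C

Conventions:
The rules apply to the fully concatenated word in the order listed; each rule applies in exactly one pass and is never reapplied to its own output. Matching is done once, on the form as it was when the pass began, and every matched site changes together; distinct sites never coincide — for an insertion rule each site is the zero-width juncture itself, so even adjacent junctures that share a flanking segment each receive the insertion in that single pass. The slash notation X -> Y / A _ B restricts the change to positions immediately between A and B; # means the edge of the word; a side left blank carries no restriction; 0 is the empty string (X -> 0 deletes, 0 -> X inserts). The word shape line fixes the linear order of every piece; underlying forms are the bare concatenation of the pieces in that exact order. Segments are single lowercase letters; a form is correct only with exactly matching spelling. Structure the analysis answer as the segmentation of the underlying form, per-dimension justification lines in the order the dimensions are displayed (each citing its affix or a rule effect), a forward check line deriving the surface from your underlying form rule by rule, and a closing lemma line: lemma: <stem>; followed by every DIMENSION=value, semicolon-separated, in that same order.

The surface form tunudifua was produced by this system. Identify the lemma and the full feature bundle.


underlying: tunud-fu-a
CASE=mi - signalled by the affix -fu
MOD=so - signalled by the affix -a
check: tunudfua -> tunudifua
lemma: tunud; CASE=mi; MOD=so


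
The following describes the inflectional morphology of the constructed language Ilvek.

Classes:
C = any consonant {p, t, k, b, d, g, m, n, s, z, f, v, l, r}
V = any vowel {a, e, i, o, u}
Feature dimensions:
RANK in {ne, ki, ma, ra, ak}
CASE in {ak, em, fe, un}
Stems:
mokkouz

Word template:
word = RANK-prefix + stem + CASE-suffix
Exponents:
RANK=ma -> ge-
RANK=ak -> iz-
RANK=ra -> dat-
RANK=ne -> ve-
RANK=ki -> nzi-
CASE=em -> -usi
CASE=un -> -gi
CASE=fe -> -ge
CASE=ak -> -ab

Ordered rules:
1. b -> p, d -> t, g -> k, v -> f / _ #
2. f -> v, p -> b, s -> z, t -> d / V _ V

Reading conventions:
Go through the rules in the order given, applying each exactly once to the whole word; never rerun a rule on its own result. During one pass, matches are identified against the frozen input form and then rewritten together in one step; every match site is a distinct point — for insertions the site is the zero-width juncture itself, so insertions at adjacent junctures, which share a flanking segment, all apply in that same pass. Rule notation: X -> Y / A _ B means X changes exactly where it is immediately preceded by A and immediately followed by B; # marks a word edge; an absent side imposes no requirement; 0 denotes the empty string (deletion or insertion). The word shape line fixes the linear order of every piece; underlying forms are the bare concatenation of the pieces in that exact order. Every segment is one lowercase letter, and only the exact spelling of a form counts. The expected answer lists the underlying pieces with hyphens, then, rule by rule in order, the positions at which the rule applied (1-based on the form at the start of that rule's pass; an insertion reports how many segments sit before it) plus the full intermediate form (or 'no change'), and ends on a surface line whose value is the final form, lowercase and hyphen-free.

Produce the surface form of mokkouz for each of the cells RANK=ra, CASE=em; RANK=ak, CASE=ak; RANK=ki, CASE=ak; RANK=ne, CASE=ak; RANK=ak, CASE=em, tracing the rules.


cell RANK=ra, CASE=em:
underlying: dat-mokkouz-usi
1. b -> p, d -> t, g -> k, v -> f / _ #: no change
2. f -> v, p -> b, s -> z, t -> d / V _ V: fires at position(s) 12: datmokkouzuzi
surface: datmokkouzuzi

cell RANK=ak, CASE=ak:
underlying: iz-mokkouz-ab
1. b -> p, d -> t, g -> k, v -> f / _ #: fires at position(s) 11: izmokkouzap
2. f -> v, p -> b, s -> z, t -> d / V _ V: no change
surface: izmokkouzap

cell RANK=ki, CASE=ak:
underlying: nzi-mokkouz-ab
1. b -> p, d -> t, g -> k, v -> f / _ #: fires at position(s) 12: nzimokkouzap
2. f -> v, p -> b, s -> z, t -> d / V _ V: no change
surface: nzimokkouzap

cell RANK=ne, CASE=ak:
underlying: ve-mokkouz-ab
1. b -> p, d -> t, g -> k, v -> f / _ #: fires at position(s) 11: vemokkouzap
2. f -> v, p -> b, s -> z, t -> d / V _ V: no change
surface: vemokkouzap

cell RANK=ak, CASE=em:
underlying: iz-mokkouz-usi
1. b -> p, d -> t, g -> k, v -> f / _ #: no change
2. f -> v, p -> b, s -> z, t -> d / V _ V: fires at position(s) 11: izmokkouzuzi
surface: izmokkouzuzi


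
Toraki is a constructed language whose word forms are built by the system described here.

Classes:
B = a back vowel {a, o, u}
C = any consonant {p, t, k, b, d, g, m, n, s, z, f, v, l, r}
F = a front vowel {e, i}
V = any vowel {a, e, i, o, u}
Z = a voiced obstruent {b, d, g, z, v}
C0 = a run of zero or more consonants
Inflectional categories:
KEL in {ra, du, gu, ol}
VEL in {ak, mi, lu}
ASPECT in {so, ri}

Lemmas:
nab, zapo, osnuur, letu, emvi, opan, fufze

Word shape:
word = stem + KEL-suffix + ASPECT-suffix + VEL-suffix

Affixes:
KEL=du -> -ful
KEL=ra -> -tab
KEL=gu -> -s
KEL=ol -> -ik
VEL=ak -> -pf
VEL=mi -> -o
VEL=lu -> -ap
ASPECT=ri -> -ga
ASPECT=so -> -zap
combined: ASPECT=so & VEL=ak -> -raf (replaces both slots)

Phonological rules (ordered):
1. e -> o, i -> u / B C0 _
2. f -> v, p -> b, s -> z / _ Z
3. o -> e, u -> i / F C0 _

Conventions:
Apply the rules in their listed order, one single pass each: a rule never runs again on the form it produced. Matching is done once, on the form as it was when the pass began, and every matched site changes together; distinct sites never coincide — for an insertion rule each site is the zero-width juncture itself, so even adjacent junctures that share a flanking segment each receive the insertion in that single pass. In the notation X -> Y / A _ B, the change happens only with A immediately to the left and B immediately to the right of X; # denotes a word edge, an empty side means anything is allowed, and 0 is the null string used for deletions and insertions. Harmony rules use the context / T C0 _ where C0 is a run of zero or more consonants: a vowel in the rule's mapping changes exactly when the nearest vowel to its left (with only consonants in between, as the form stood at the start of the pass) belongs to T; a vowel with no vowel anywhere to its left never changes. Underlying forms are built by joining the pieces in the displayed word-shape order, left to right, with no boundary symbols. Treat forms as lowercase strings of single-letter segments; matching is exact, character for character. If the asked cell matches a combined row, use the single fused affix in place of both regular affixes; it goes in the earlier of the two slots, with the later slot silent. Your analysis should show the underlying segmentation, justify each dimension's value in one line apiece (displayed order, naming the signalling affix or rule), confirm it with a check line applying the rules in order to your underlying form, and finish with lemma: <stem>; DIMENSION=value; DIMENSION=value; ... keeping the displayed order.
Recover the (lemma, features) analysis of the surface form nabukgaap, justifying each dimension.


underlying: nab-ik-ga-ap
KEL=ol - signalled by the affix -ik
VEL=lu - signalled by the affix -ap
ASPECT=ri - signalled by the affix -ga
check: nabikgaap -> nabukgaap -> nabukgaap -> nabukgaap
lemma: nab; KEL=ol; VEL=lu; ASPECT=ri


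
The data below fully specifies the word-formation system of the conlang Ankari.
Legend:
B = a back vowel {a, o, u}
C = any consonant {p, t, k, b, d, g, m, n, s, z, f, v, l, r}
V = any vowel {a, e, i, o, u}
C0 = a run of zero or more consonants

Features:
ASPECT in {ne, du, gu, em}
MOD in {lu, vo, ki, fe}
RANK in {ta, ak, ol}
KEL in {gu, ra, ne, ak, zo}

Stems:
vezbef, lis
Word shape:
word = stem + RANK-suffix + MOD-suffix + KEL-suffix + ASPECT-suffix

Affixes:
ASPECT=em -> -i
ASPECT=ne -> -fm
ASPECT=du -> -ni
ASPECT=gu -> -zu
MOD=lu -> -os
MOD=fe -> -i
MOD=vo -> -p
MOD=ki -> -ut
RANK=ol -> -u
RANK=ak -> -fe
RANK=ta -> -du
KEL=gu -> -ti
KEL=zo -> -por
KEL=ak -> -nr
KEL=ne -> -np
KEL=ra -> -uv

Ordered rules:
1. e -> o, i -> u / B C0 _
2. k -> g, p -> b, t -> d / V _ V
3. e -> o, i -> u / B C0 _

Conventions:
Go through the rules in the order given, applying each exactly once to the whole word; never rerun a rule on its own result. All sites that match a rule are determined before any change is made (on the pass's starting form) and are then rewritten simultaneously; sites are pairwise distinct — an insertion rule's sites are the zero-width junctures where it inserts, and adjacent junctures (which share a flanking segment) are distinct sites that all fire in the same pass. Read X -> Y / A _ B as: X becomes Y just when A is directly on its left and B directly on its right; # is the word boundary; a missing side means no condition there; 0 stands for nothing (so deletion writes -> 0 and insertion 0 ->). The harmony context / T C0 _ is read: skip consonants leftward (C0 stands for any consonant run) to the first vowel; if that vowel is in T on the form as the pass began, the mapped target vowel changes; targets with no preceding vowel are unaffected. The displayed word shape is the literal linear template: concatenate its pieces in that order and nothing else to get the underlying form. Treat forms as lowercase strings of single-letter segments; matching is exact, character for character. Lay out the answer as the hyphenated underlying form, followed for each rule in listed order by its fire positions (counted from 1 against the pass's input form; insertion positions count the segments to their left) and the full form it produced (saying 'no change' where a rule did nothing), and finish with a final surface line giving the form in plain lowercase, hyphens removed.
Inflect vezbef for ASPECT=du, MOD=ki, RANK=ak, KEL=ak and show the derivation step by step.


underlying: vezbef-fe-ut-nr-ni
1. e -> o, i -> u / B C0 _: fires at position(s) 14: vezbeffeutnrnu
2. k -> g, p -> b, t -> d / V _ V: no change
3. e -> o, i -> u / B C0 _: no change
surface: vezbeffeutnrnu


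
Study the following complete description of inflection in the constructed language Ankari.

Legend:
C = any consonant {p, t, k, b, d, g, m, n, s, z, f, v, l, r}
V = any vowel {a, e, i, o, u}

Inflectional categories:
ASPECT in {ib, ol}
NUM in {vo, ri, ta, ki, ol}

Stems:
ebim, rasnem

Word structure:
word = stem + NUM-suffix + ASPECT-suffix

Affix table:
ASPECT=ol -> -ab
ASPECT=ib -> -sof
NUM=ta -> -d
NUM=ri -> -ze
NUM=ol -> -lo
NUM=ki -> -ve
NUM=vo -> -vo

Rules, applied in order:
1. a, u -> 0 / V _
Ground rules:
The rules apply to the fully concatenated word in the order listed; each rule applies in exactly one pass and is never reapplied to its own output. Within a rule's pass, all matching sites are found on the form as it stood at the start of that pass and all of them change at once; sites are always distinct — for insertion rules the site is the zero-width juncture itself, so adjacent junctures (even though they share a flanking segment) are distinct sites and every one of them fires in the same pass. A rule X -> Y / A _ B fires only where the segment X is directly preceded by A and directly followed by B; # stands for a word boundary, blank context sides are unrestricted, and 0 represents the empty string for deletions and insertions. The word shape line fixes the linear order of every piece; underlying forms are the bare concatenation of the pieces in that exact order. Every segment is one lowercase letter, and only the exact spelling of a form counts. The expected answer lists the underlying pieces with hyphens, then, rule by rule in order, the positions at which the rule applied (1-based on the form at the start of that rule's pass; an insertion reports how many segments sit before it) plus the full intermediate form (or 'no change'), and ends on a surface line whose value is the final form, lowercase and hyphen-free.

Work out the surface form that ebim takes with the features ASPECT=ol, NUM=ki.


underlying: ebim-ve-ab
1. a, u -> 0 / V _: fires at position(s) 7: ebimveb
surface: ebimveb


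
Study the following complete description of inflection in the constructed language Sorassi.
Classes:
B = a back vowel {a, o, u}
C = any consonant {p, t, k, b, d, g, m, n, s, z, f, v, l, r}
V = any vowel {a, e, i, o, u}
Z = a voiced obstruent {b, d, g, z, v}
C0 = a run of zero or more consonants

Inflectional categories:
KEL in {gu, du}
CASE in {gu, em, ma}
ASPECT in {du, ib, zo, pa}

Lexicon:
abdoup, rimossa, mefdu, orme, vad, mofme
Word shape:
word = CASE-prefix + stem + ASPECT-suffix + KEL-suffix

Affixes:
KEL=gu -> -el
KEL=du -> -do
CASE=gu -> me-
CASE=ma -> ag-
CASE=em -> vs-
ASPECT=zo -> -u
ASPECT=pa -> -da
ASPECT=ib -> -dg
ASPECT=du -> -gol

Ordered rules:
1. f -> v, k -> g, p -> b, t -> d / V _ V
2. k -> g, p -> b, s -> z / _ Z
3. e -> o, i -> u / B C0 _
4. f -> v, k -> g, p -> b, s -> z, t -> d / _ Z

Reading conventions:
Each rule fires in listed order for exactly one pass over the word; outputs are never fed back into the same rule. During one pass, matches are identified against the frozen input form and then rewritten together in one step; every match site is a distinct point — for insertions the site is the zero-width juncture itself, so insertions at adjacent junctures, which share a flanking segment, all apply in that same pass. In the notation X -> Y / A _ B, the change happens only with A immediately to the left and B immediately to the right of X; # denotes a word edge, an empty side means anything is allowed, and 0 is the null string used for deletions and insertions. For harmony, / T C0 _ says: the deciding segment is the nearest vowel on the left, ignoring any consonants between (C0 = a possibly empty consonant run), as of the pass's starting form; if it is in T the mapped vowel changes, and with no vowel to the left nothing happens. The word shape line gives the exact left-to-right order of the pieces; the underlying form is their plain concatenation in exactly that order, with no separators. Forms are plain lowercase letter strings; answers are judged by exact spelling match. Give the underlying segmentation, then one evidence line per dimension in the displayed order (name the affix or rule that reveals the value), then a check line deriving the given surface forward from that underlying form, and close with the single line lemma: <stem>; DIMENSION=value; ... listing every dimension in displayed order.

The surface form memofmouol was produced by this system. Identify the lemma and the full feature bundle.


underlying: me-mofme-u-el
KEL=gu - signalled by the affix -el
CASE=gu - signalled by the affix me-
ASPECT=zo - signalled by the affix -u
check: memofmeuel -> memofmeuel -> memofmeuel -> memofmouol -> memofmouol
lemma: mofme; KEL=gu; CASE=gu; ASPECT=zo


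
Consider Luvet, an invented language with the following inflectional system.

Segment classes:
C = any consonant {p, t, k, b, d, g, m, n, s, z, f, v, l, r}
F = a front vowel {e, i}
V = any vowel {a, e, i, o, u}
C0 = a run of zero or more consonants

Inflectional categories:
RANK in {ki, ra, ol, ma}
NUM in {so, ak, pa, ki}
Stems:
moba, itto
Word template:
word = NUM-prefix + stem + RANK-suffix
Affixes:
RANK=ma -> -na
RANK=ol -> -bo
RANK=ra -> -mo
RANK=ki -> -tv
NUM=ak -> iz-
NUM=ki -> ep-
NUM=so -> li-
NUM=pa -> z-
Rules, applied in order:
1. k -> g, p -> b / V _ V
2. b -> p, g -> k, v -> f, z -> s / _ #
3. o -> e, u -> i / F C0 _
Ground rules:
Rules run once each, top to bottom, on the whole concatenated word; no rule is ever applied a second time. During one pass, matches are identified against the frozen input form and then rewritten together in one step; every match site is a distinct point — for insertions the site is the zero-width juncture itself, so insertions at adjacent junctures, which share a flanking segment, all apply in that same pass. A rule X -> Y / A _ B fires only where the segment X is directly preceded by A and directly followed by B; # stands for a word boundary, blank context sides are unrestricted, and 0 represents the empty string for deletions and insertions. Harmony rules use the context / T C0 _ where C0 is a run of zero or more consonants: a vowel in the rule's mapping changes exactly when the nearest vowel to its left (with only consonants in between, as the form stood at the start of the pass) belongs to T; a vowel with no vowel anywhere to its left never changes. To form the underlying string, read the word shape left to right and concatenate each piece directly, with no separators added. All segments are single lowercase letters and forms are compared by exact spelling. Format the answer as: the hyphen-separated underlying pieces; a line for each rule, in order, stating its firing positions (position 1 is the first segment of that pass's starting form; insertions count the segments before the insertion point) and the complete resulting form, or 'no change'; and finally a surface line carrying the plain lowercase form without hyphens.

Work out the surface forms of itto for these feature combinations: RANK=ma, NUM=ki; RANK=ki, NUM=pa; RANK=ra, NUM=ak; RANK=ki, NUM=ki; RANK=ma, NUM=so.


cell RANK=ma, NUM=ki:
underlying: ep-itto-na
1. k -> g, p -> b / V _ V: fires at position(s) 2: ebittona
2. b -> p, g -> k, v -> f, z -> s / _ #: no change
3. o -> e, u -> i / F C0 _: fires at position(s) 6: ebittena
surface: ebittena

cell RANK=ki, NUM=pa:
underlying: z-itto-tv
1. k -> g, p -> b / V _ V: no change
2. b -> p, g -> k, v -> f, z -> s / _ #: fires at position(s) 7: zittotf
3. o -> e, u -> i / F C0 _: fires at position(s) 5: zittetf
surface: zittetf

cell RANK=ra, NUM=ak:
underlying: iz-itto-mo
1. k -> g, p -> b / V _ V: no change
2. b -> p, g -> k, v -> f, z -> s / _ #: no change
3. o -> e, u -> i / F C0 _: fires at position(s) 6: izittemo
surface: izittemo

cell RANK=ki, NUM=ki:
underlying: ep-itto-tv
1. k -> g, p -> b / V _ V: fires at position(s) 2: ebittotv
2. b -> p, g -> k, v -> f, z -> s / _ #: fires at position(s) 8: ebittotf
3. o -> e, u -> i / F C0 _: fires at position(s) 6: ebittetf
surface: ebittetf

cell RANK=ma, NUM=so:
underlying: li-itto-na
1. k -> g, p -> b / V _ V: no change
2. b -> p, g -> k, v -> f, z -> s / _ #: no change
3. o -> e, u -> i / F C0 _: fires at position(s) 6: liittena
surface: liittena
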